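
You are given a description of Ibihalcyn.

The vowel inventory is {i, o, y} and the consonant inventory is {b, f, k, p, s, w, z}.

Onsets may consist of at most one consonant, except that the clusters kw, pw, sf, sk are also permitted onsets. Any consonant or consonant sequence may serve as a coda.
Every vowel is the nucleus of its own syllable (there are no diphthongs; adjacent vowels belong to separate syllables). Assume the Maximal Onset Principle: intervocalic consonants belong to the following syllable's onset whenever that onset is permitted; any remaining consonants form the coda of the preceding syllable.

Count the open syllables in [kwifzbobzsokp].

The vowels are i, o, o — 3 nuclei, so 3 syllables.
Between /i/ (V1) and /o/ (V2): /fzb/; trying suffixes from longest down, /b/ is the first permitted one, so coda /fz/ | onset /b/.
Between /o/ (V2) and /o/ (V3): /bzs/ splits as /bz/ + /s/ (/s/ is the longest suffix that is a licit onset).
So the parse is kwifz.bobz.sokp.
Classifying each syllable: /kwifz/ (closed), /bobz/ (closed), /sokp/ (closed).
Open syllables: 0.

0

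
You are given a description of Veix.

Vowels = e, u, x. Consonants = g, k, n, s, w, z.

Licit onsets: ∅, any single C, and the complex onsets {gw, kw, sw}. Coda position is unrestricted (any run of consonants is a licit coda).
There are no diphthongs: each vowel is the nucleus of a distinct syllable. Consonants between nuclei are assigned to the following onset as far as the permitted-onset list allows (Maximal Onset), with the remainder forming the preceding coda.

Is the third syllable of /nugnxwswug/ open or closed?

closed

The vowels are u, x, u — 3 nuclei, so 3 syllables.
V1 /u/ – V2 /x/: cluster /gn/ — the longest permitted-onset suffix is /n/; onset = /n/, preceding coda = /g/.
V2 /x/ – V3 /u/: /wsw/ — longest licit onset from the right is /sw/, leaving /w/ as coda.
So the parse is nug.nxw.swug.
Syllable 3 is /swug/ with coda /g/, so it is closed.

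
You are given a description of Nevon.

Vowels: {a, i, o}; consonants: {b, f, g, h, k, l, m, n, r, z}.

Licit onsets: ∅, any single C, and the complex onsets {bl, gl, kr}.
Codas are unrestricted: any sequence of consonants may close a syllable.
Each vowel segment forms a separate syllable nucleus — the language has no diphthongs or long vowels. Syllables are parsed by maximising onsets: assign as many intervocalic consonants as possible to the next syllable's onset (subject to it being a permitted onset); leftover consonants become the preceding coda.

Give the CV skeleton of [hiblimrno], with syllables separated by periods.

CV.CCVCC.CV

Nuclei (vowels): i, i, o → 3 syllables.
σ1/σ2 boundary: cluster /bl/ — /bl/ is itself a permitted onset, so the whole cluster goes right; preceding coda = ∅.
σ2/σ3 boundary: cluster /mrn/ — the longest permitted-onset suffix is /n/; onset = /n/, preceding coda = /mr/.
Putting it together: hi.blimr.no.
Mapping each syllable to C/V: /hi/ → CV, /blimr/ → CCVCC, /no/ → CV.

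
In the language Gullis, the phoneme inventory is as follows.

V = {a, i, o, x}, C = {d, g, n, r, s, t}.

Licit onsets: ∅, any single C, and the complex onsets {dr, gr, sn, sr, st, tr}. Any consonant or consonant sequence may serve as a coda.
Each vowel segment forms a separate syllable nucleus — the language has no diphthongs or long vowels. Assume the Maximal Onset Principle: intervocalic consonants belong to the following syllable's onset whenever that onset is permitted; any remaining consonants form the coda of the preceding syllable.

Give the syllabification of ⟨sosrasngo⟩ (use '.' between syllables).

so.srasn.go

The vowels are o, a, o — 3 nuclei, so 3 syllables.
V1 /o/ – V2 /a/: /sr/ — entire cluster is a permitted onset → onset /sr/, coda ∅.
V2 /a/ – V3 /o/: /sng/ splits as /sn/ + /g/ (/g/ is the longest suffix that is a licit onset).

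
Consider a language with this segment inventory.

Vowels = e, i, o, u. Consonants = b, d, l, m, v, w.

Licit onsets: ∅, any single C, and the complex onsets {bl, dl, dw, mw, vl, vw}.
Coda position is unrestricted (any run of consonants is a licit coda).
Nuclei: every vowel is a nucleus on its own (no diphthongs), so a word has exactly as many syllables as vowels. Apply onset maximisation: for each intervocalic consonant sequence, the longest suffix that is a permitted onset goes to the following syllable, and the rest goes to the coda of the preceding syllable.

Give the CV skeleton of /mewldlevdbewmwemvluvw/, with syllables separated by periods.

Nuclei (vowels): e, e, e, e, u → 5 syllables.
/e…e/ gap (V1→V2): /wldl/ splits as /wl/ + /dl/ (/dl/ is the longest suffix that is a licit onset).
/e…e/ gap (V2→V3): /vdb/; trying suffixes from longest down, /b/ is the first permitted one, so coda /vd/ | onset /b/.
/e…e/ gap (V3→V4): /wmw/ splits as /w/ + /mw/ (/mw/ is the longest suffix that is a licit onset).
/e…u/ gap (V4→V5): /mvl/; trying suffixes from longest down, /vl/ is the first permitted one, so coda /m/ | onset /vl/.
So the parse is mewl.dlevd.bew.mwem.vluvw.
Mapping each syllable to C/V: /mewl/ → CVCC, /dlevd/ → CCVCC, /bew/ → CVC, /mwem/ → CCVC, /vluvw/ → CCVCC.

CVCC.CCVCC.CVC.CCVC.CCVCC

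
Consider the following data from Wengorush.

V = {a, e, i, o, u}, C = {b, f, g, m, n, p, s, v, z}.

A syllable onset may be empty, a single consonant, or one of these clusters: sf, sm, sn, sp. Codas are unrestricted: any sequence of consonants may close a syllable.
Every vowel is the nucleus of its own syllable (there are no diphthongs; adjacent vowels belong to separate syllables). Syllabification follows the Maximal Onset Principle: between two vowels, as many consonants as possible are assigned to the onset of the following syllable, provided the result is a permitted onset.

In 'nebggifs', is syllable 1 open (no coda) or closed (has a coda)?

closed

Vowels present: e, i; each is a nucleus, giving 2 syllables.
/e…i/ gap (V1→V2): /bgg/ splits as /bg/ + /g/ (/g/ is the longest suffix that is a licit onset).
So the parse is nebg.gifs.
Syllable 1 is /nebg/ with coda /bg/, so it is closed.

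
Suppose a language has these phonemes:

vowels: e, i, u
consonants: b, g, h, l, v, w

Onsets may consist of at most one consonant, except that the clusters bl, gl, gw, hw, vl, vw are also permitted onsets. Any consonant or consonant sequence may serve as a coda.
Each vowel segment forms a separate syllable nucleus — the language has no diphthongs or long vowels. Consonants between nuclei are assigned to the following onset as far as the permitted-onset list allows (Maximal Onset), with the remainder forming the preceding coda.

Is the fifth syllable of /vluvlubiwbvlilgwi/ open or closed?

open

Nuclei (vowels): u, u, i, i, i → 5 syllables.
σ1/σ2 boundary: cluster /vl/ — /vl/ is itself a permitted onset, so the whole cluster goes right; preceding coda = ∅.
σ2/σ3 boundary: /b/ → onset of the next syllable (single consonants are always licit onsets).
σ3/σ4 boundary: /wbvl/; trying suffixes from longest down, /vl/ is the first permitted one, so coda /wb/ | onset /vl/.
σ4/σ5 boundary: /lgw/ — longest licit onset from the right is /gw/, leaving /l/ as coda.
So the parse is vlu.vlu.biwb.vlil.gwi.
Syllable 5 is /gwi/; it ends in its nucleus with no coda, so it is open.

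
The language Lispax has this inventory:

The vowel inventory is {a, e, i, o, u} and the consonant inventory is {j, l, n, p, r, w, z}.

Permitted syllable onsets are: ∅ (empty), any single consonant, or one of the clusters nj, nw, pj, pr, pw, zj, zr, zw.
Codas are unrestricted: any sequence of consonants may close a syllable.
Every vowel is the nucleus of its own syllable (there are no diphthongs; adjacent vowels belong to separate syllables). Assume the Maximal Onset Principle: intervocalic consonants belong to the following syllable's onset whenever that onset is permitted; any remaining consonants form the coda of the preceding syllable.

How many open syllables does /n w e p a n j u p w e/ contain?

Vowels present: e, a, u, e; each is a nucleus, giving 4 syllables.
Between /e/ (V1) and /a/ (V2): /p/ is a single consonant, so it becomes the next onset.
Between /a/ (V2) and /u/ (V3): /nj/ — entire cluster is a permitted onset → onset /nj/, coda ∅.
Between /u/ (V3) and /e/ (V4): cluster /pw/ — /pw/ is itself a permitted onset, so the whole cluster goes right; preceding coda = ∅.
Syllabification: nwe.pa.nju.pwe.
Classifying each syllable: /nwe/ (open), /pa/ (open), /nju/ (open), /pwe/ (open).
Open syllables: 4.

4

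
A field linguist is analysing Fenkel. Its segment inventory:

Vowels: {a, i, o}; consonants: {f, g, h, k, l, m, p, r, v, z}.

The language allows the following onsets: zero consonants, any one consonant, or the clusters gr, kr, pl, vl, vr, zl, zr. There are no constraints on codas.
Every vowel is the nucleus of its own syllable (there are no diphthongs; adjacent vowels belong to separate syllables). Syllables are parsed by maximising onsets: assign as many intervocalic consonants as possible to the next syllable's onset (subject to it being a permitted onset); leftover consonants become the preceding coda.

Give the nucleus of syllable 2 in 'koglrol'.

o

The vowels are o, o — 2 nuclei, so 2 syllables.
The second nucleus (vowel 2 from the left) is /o/.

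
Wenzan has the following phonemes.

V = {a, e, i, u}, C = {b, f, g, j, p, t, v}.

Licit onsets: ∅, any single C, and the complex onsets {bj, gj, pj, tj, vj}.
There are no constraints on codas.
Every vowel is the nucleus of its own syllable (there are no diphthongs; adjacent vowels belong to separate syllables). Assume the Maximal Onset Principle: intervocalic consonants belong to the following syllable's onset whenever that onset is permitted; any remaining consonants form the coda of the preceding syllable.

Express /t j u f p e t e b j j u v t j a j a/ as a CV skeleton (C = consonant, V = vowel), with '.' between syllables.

Vowels present: u, e, e, u, a, a; each is a nucleus, giving 6 syllables.
σ1/σ2 boundary: /fp/ — longest licit onset from the right is /p/, leaving /f/ as coda.
σ2/σ3 boundary: /t/ → onset of the next syllable (single consonants are always licit onsets).
σ3/σ4 boundary: /bjj/; trying suffixes from longest down, /j/ is the first permitted one, so coda /bj/ | onset /j/.
σ4/σ5 boundary: cluster /vtj/ — the longest permitted-onset suffix is /tj/; onset = /tj/, preceding coda = /v/.
σ5/σ6 boundary: /j/ → onset of the next syllable (single consonants are always licit onsets).
So the parse is tjuf.pe.tebj.juv.tja.ja.
Mapping each syllable to C/V: /tjuf/ → CCVC, /pe/ → CV, /tebj/ → CVCC, /juv/ → CVC, /tja/ → CCV, /ja/ → CV.

CCVC.CV.CVCC.CVC.CCV.CV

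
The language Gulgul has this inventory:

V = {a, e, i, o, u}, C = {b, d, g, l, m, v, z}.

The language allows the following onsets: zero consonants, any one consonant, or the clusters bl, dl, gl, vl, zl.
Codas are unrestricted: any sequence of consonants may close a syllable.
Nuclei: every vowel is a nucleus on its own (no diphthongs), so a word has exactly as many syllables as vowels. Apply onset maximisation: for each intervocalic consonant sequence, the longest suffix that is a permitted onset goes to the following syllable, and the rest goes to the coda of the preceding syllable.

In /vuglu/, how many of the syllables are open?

2

The vowels are u, u — 2 nuclei, so 2 syllables.
V1 /u/ – V2 /u/: /gl/ — entire cluster is a permitted onset → onset /gl/, coda ∅.
Result: vu.glu.
Classifying each syllable: /vu/ (open), /glu/ (open).
Open syllables: 2.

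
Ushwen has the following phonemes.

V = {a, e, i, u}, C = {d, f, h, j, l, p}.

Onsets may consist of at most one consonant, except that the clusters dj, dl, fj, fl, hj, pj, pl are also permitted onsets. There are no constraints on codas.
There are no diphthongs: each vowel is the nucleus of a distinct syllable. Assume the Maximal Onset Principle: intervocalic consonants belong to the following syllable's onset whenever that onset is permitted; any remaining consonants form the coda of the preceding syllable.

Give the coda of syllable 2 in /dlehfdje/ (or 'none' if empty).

Vowels present: e, e; each is a nucleus, giving 2 syllables.
σ1/σ2 boundary: /hfdj/ — longest licit onset from the right is /dj/, leaving /hf/ as coda.
So the parse is dlehf.dje.
Syllable 2 is /dje/: onset /dj/, nucleus /e/, coda ∅.

none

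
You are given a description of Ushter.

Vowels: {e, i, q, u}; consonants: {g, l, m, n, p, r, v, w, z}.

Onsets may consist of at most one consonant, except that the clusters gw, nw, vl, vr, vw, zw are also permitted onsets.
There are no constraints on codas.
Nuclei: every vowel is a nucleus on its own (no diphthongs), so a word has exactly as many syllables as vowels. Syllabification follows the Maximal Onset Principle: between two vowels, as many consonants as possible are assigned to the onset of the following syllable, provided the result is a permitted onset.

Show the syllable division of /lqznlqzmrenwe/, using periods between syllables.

lqzn.lqzm.re.nwe

Nuclei (vowels): q, q, e, e → 4 syllables.
σ1/σ2 boundary: /znl/ — longest licit onset from the right is /l/, leaving /zn/ as coda.
σ2/σ3 boundary: /zmr/; trying suffixes from longest down, /r/ is the first permitted one, so coda /zm/ | onset /r/.
σ3/σ4 boundary: /nw/ — entire cluster is a permitted onset → onset /nw/, coda ∅.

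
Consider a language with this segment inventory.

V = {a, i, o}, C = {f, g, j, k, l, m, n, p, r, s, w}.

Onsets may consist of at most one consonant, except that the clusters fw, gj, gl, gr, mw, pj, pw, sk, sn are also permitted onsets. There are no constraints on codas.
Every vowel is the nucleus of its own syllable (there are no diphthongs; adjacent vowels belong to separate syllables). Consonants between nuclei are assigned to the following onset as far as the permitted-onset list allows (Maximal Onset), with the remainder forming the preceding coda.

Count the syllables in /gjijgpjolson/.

3

Nuclei (vowels): i, o, o → 3 syllables.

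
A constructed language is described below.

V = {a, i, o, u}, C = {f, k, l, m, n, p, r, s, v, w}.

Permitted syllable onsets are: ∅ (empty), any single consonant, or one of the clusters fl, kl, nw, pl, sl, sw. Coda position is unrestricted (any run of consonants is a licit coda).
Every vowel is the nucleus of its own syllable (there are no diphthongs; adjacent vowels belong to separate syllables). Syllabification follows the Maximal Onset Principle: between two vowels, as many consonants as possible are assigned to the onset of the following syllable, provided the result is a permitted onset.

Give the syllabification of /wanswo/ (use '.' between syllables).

wan.swo

Nuclei (vowels): a, o → 2 syllables.
V1 /a/ – V2 /o/: /nsw/ — longest licit onset from the right is /sw/, leaving /n/ as coda.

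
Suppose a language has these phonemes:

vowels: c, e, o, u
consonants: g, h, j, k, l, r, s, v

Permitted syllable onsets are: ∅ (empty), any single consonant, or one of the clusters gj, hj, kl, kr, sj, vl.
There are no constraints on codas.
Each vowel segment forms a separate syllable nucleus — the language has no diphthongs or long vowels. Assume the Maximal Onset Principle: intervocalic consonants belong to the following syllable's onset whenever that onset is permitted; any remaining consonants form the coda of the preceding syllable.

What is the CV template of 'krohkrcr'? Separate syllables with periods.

CCVC.CCVC

Vowels present: o, c; each is a nucleus, giving 2 syllables.
Between /o/ (V1) and /c/ (V2): cluster /hkr/ — the longest permitted-onset suffix is /kr/; onset = /kr/, preceding coda = /h/.
Syllabification: kroh.krcr.
Mapping each syllable to C/V: /kroh/ → CCVC, /krcr/ → CCVC.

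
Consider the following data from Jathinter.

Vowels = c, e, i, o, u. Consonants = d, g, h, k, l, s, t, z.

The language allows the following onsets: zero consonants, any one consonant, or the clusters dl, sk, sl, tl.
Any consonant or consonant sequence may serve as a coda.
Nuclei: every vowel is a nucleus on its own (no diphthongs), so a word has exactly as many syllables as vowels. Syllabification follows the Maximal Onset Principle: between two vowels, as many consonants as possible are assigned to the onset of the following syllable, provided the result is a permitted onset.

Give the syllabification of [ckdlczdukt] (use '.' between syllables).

Nuclei (vowels): c, c, u → 3 syllables.
Between /c/ (V1) and /c/ (V2): cluster /kdl/ — the longest permitted-onset suffix is /dl/; onset = /dl/, preceding coda = /k/.
Between /c/ (V2) and /u/ (V3): /zd/; trying suffixes from longest down, /d/ is the first permitted one, so coda /z/ | onset /d/.

ck.dlcz.dukt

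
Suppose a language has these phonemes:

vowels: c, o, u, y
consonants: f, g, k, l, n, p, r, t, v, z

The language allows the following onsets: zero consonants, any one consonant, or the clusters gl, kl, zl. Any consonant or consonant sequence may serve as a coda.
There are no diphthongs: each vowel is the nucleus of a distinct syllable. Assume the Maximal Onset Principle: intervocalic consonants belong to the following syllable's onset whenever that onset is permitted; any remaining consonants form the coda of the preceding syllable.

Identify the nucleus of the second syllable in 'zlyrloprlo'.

o

The vowels are y, o, o — 3 nuclei, so 3 syllables.
The second nucleus (vowel 2 from the left) is /o/.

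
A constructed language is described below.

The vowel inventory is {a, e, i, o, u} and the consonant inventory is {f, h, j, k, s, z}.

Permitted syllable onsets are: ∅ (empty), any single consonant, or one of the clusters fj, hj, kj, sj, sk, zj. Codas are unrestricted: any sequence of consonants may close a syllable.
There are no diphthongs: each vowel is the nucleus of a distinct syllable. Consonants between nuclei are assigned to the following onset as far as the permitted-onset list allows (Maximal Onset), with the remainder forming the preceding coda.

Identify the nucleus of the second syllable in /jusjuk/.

The vowels are u, u — 2 nuclei, so 2 syllables.
The second nucleus (vowel 2 from the left) is /u/.

u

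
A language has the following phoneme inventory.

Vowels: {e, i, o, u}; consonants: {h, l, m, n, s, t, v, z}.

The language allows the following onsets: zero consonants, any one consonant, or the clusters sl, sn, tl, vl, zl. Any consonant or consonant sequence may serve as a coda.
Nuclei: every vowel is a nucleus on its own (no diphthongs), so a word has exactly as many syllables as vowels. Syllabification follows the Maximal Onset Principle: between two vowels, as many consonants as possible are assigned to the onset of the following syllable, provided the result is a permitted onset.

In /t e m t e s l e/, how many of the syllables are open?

2

Vowels present: e, e, e; each is a nucleus, giving 3 syllables.
/e…e/ gap (V1→V2): /mt/; trying suffixes from longest down, /t/ is the first permitted one, so coda /m/ | onset /t/.
/e…e/ gap (V2→V3): /sl/ — entire cluster is a permitted onset → onset /sl/, coda ∅.
Result: tem.te.sle.
Classifying each syllable: /tem/ (closed), /te/ (open), /sle/ (open).
Open syllables: 2.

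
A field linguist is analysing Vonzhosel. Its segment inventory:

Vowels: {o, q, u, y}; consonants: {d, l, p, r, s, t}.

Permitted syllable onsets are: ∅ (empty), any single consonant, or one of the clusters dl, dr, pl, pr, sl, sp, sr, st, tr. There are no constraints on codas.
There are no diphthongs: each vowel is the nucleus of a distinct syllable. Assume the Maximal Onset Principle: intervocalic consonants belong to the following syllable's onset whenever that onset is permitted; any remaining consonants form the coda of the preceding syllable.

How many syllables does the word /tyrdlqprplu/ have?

3

Vowels present: y, q, u; each is a nucleus, giving 3 syllables.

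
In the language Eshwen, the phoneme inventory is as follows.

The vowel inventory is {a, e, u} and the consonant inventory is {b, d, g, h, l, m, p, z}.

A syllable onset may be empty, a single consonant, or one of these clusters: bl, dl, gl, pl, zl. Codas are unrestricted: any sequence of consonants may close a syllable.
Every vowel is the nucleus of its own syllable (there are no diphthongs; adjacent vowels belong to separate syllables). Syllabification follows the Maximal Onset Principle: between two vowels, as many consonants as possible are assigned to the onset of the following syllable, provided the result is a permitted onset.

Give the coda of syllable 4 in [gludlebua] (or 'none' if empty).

Vowels present: u, e, u, a; each is a nucleus, giving 4 syllables.
V1 /u/ – V2 /e/: /dl/ is a licit onset in full, so it all attaches to the next syllable.
V2 /e/ – V3 /u/: /b/ is a single consonant, so it becomes the next onset.
V3 /u/ – V4 /a/: no consonants, so the boundary falls immediately after /u/.
Result: glu.dle.bu.a.
Syllable 4 is /a/: onset ∅, nucleus /a/, coda ∅.

none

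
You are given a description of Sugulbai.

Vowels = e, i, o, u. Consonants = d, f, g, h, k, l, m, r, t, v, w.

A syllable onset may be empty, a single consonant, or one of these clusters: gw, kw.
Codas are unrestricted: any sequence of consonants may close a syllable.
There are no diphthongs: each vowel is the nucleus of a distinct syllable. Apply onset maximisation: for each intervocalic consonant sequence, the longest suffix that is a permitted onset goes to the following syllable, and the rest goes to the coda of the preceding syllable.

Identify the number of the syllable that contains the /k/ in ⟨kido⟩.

Vowels present: i, o; each is a nucleus, giving 2 syllables.
V1 /i/ – V2 /o/: /d/ → onset of the next syllable (single consonants are always licit onsets).
Syllabification: ki.do.
The /k/ is in the onset of syllable 1 (/ki/).

1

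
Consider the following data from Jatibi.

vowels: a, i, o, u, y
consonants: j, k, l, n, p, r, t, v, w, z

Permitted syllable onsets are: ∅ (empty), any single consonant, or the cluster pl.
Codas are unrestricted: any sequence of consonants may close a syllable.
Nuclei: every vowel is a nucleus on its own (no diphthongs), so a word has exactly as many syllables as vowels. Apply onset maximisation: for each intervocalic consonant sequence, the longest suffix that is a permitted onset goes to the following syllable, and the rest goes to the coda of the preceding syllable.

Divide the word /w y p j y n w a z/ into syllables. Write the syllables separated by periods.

The vowels are y, y, a — 3 nuclei, so 3 syllables.
σ1/σ2 boundary: /pj/; trying suffixes from longest down, /j/ is the first permitted one, so coda /p/ | onset /j/.
σ2/σ3 boundary: /nw/; trying suffixes from longest down, /w/ is the first permitted one, so coda /n/ | onset /w/.

wyp.jyn.waz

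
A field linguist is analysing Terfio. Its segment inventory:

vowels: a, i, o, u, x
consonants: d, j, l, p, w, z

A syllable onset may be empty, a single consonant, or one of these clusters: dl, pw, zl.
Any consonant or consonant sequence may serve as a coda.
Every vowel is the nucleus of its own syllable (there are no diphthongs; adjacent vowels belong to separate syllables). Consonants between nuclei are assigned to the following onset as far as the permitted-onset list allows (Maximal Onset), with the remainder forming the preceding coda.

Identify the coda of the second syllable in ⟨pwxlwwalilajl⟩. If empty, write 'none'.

Nuclei (vowels): x, a, i, a → 4 syllables.
/x…a/ gap (V1→V2): cluster /lww/ — the longest permitted-onset suffix is /w/; onset = /w/, preceding coda = /lw/.
/a…i/ gap (V2→V3): just /l/ — single C goes to the following onset.
/i…a/ gap (V3→V4): /l/ → onset of the next syllable (single consonants are always licit onsets).
Putting it together: pwxlw.wa.li.lajl.
Syllable 2 is /wa/: onset /w/, nucleus /a/, coda ∅.

none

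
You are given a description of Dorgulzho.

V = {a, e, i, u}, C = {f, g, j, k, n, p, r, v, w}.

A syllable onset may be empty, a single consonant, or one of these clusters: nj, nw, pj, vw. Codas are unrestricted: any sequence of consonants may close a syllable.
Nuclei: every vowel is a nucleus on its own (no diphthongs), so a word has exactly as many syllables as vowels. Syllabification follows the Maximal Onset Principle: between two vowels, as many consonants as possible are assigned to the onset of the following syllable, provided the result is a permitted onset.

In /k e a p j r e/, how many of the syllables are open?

The vowels are e, a, e — 3 nuclei, so 3 syllables.
/e…a/ gap (V1→V2): no consonants, so the boundary falls immediately after /e/.
/a…e/ gap (V2→V3): /pjr/ — longest licit onset from the right is /r/, leaving /pj/ as coda.
Putting it together: ke.apj.re.
Classifying each syllable: /ke/ (open), /apj/ (closed), /re/ (open).
Open syllables: 2.

2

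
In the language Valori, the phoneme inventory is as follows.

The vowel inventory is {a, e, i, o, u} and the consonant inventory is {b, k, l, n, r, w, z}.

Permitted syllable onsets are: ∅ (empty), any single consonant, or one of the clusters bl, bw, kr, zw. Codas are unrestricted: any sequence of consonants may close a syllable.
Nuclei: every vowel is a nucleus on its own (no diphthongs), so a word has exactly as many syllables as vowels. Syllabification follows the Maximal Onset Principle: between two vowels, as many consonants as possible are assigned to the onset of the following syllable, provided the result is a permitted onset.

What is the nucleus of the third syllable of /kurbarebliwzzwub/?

e

Nuclei (vowels): u, a, e, i, u → 5 syllables.
The third nucleus (vowel 3 from the left) is /e/.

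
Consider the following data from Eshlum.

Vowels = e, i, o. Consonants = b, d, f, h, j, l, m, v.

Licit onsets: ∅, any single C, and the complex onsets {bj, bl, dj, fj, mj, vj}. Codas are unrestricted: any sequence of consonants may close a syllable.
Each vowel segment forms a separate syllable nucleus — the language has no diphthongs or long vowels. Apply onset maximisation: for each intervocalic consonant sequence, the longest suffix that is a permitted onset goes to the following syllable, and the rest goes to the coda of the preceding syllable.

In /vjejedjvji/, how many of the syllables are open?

2

Nuclei (vowels): e, e, i → 3 syllables.
V1 /e/ – V2 /e/: /j/ → onset of the next syllable (single consonants are always licit onsets).
V2 /e/ – V3 /i/: /djvj/ — longest licit onset from the right is /vj/, leaving /dj/ as coda.
So the parse is vje.jedj.vji.
Classifying each syllable: /vje/ (open), /jedj/ (closed), /vji/ (open).
Open syllables: 2.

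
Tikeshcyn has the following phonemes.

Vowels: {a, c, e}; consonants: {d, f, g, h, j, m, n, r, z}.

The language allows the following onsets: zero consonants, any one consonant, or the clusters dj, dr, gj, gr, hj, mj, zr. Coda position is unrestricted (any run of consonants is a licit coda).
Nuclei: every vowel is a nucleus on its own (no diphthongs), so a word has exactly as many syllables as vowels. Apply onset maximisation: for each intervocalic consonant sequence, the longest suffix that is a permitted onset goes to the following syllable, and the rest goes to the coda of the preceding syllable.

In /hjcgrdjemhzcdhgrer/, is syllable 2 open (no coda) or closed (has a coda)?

closed

Nuclei (vowels): c, e, c, e → 4 syllables.
V1 /c/ – V2 /e/: /grdj/ — longest licit onset from the right is /dj/, leaving /gr/ as coda.
V2 /e/ – V3 /c/: cluster /mhz/ — the longest permitted-onset suffix is /z/; onset = /z/, preceding coda = /mh/.
V3 /c/ – V4 /e/: /dhgr/ — longest licit onset from the right is /gr/, leaving /dh/ as coda.
Result: hjcgr.djemh.zcdh.grer.
Syllable 2 is /djemh/ with coda /mh/, so it is closed.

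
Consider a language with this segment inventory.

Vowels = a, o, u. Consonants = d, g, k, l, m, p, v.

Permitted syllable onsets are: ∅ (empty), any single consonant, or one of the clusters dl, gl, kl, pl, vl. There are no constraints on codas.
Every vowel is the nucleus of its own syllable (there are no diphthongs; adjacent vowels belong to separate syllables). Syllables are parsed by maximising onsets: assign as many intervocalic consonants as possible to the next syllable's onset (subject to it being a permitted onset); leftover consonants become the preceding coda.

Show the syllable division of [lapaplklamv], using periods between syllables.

Nuclei (vowels): a, a, a → 3 syllables.
σ1/σ2 boundary: /p/ → onset of the next syllable (single consonants are always licit onsets).
σ2/σ3 boundary: /plkl/ — longest licit onset from the right is /kl/, leaving /pl/ as coda.

la.papl.klamv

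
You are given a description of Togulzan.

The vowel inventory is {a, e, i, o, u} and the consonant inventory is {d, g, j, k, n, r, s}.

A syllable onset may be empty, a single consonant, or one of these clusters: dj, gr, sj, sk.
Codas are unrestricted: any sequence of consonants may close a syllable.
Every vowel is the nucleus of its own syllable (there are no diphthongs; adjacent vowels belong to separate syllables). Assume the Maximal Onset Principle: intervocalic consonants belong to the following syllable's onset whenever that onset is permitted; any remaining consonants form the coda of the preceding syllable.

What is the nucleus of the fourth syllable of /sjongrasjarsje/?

e

The vowels are o, a, a, e — 4 nuclei, so 4 syllables.
The fourth nucleus (vowel 4 from the left) is /e/.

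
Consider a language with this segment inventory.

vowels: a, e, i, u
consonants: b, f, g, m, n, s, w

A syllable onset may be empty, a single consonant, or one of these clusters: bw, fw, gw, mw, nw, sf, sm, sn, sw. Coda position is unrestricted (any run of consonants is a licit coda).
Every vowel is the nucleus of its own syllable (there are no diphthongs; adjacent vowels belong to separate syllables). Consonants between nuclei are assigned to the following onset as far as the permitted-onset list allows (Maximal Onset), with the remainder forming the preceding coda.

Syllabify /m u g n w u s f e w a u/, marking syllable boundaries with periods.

mug.nwu.sfe.wa.u

Nuclei (vowels): u, u, e, a, u → 5 syllables.
V1 /u/ – V2 /u/: cluster /gnw/ — the longest permitted-onset suffix is /nw/; onset = /nw/, preceding coda = /g/.
V2 /u/ – V3 /e/: /sf/ is a licit onset in full, so it all attaches to the next syllable.
V3 /e/ – V4 /a/: /w/ → onset of the next syllable (single consonants are always licit onsets).
V4 /a/ – V5 /u/: nothing intervenes; syllable break is V.V.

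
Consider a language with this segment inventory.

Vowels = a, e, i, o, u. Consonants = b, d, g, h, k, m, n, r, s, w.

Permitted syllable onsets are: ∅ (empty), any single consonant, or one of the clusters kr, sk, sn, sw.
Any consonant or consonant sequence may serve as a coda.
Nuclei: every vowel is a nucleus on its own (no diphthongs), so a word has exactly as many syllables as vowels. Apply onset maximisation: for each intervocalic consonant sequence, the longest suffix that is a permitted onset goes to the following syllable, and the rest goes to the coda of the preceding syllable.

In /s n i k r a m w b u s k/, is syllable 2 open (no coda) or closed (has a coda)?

The vowels are i, a, u — 3 nuclei, so 3 syllables.
/i…a/ gap (V1→V2): /kr/ is a licit onset in full, so it all attaches to the next syllable.
/a…u/ gap (V2→V3): cluster /mwb/ — the longest permitted-onset suffix is /b/; onset = /b/, preceding coda = /mw/.
Putting it together: sni.kramw.busk.
Syllable 2 is /kramw/ with coda /mw/, so it is closed.

closed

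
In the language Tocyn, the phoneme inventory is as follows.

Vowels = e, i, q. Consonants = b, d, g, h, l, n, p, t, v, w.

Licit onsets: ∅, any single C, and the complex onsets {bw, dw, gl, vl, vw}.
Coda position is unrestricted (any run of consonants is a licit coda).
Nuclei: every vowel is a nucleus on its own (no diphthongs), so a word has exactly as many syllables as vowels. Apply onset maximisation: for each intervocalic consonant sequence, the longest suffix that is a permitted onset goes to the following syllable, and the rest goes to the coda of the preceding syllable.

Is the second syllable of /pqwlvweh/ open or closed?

The vowels are q, e — 2 nuclei, so 2 syllables.
/q…e/ gap (V1→V2): cluster /wlvw/ — the longest permitted-onset suffix is /vw/; onset = /vw/, preceding coda = /wl/.
Result: pqwl.vweh.
Syllable 2 is /vweh/ with coda /h/, so it is closed.

closed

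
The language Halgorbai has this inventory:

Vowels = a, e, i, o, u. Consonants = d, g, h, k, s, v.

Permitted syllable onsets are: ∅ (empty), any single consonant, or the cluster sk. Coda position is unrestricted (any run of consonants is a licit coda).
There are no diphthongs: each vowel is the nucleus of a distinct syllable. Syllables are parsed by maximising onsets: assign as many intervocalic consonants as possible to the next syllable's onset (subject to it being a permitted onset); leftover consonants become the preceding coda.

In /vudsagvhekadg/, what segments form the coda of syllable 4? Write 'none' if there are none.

dg

The vowels are u, a, e, a — 4 nuclei, so 4 syllables.
V1 /u/ – V2 /a/: cluster /ds/ — the longest permitted-onset suffix is /s/; onset = /s/, preceding coda = /d/.
V2 /a/ – V3 /e/: /gvh/ — longest licit onset from the right is /h/, leaving /gv/ as coda.
V3 /e/ – V4 /a/: /k/ is a single consonant, so it becomes the next onset.
Putting it together: vud.sagv.he.kadg.
Syllable 4 is /kadg/: onset /k/, nucleus /a/, coda /dg/.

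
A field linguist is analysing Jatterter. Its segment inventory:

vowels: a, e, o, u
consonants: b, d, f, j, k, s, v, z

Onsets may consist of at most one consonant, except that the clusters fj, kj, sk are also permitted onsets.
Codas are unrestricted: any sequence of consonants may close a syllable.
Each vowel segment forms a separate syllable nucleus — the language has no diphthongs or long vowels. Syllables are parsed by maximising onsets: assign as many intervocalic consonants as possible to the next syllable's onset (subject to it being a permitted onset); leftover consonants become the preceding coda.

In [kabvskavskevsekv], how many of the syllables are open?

0

The vowels are a, a, e, e — 4 nuclei, so 4 syllables.
Between /a/ (V1) and /a/ (V2): /bvsk/; trying suffixes from longest down, /sk/ is the first permitted one, so coda /bv/ | onset /sk/.
Between /a/ (V2) and /e/ (V3): /vsk/; trying suffixes from longest down, /sk/ is the first permitted one, so coda /v/ | onset /sk/.
Between /e/ (V3) and /e/ (V4): cluster /vs/ — the longest permitted-onset suffix is /s/; onset = /s/, preceding coda = /v/.
Putting it together: kabv.skav.skev.sekv.
Classifying each syllable: /kabv/ (closed), /skav/ (closed), /skev/ (closed), /sekv/ (closed).
Open syllables: 0.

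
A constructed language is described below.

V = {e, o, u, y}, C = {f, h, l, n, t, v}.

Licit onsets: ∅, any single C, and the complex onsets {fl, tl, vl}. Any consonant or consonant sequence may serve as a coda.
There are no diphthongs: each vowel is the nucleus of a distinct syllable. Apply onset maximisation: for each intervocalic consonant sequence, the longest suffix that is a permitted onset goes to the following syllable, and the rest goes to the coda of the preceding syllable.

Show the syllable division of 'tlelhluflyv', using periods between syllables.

tlelh.lu.flyv

The vowels are e, u, y — 3 nuclei, so 3 syllables.
σ1/σ2 boundary: /lhl/ splits as /lh/ + /l/ (/l/ is the longest suffix that is a licit onset).
σ2/σ3 boundary: cluster /fl/ — /fl/ is itself a permitted onset, so the whole cluster goes right; preceding coda = ∅.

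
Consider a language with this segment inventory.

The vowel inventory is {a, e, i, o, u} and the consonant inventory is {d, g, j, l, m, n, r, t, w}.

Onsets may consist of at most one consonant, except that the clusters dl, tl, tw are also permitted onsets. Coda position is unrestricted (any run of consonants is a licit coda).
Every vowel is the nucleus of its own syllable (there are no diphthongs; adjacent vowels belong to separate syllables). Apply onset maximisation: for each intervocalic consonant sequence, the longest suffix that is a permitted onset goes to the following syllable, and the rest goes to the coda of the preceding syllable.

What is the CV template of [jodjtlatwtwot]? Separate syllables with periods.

CVCC.CCVCC.CCVC

Vowels present: o, a, o; each is a nucleus, giving 3 syllables.
Between /o/ (V1) and /a/ (V2): /djtl/ splits as /dj/ + /tl/ (/tl/ is the longest suffix that is a licit onset).
Between /a/ (V2) and /o/ (V3): cluster /twtw/ — the longest permitted-onset suffix is /tw/; onset = /tw/, preceding coda = /tw/.
Putting it together: jodj.tlatw.twot.
Mapping each syllable to C/V: /jodj/ → CVCC, /tlatw/ → CCVCC, /twot/ → CCVC.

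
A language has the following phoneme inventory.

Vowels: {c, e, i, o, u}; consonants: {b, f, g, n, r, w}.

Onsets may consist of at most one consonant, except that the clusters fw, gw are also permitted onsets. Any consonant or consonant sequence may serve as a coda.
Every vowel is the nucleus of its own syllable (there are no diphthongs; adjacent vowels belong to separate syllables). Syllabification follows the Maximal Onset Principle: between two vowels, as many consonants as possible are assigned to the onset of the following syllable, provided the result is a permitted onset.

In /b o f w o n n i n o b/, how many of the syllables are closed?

2

Vowels present: o, o, i, o; each is a nucleus, giving 4 syllables.
/o…o/ gap (V1→V2): cluster /fw/ — /fw/ is itself a permitted onset, so the whole cluster goes right; preceding coda = ∅.
/o…i/ gap (V2→V3): cluster /nn/ — the longest permitted-onset suffix is /n/; onset = /n/, preceding coda = /n/.
/i…o/ gap (V3→V4): /n/ → onset of the next syllable (single consonants are always licit onsets).
Syllabification: bo.fwon.ni.nob.
Classifying each syllable: /bo/ (open), /fwon/ (closed), /ni/ (open), /nob/ (closed).
Closed syllables: 2.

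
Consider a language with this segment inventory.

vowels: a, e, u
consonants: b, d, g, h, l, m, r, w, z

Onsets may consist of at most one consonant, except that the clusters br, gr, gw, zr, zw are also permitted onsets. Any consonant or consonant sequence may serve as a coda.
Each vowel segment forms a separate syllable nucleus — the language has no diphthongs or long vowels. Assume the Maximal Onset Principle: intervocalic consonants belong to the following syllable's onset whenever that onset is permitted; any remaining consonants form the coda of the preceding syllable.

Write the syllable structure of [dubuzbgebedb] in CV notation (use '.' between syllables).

CV.CVCC.CV.CVCC

Nuclei (vowels): u, u, e, e → 4 syllables.
/u…u/ gap (V1→V2): /b/ is a single consonant, so it becomes the next onset.
/u…e/ gap (V2→V3): /zbg/ — longest licit onset from the right is /g/, leaving /zb/ as coda.
/e…e/ gap (V3→V4): just /b/ — single C goes to the following onset.
Syllabification: du.buzb.ge.bedb.
Mapping each syllable to C/V: /du/ → CV, /buzb/ → CVCC, /ge/ → CV, /bedb/ → CVCC.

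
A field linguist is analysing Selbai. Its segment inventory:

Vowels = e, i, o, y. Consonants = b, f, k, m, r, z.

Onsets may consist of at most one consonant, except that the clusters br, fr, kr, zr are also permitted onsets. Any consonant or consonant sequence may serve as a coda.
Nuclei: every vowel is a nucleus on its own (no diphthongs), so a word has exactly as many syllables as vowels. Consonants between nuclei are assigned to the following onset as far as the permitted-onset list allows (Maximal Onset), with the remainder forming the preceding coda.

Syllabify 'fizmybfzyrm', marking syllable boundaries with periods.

Nuclei (vowels): i, y, y → 3 syllables.
Between /i/ (V1) and /y/ (V2): /zm/ splits as /z/ + /m/ (/m/ is the longest suffix that is a licit onset).
Between /y/ (V2) and /y/ (V3): cluster /bfz/ — the longest permitted-onset suffix is /z/; onset = /z/, preceding coda = /bf/.

fiz.mybf.zyrm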